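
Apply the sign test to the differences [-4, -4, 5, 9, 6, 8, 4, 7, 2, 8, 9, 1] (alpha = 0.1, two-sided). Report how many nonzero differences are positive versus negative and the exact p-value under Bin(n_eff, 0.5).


Step 1: Discard zero differences. Original n = 12; n_eff = number of nonzero differences = 12.
Nonzero differences (with sign): -4, -4, +5, +9, +6, +8, +4, +7, +2, +8, +9, +1
Step 2: Count signs: positive = 10, negative = 2.
Step 3: Under H0: P(positive) = 0.5, so the number of positives S ~ Bin(12, 0.5).
Step 4: Two-sided exact p-value = sum of Bin(12,0.5) probabilities at or below the observed probability = 0.038574.
Step 5: alpha = 0.1. reject H0.

n_eff = 12, pos = 10, neg = 2, p = 0.038574, reject H0.


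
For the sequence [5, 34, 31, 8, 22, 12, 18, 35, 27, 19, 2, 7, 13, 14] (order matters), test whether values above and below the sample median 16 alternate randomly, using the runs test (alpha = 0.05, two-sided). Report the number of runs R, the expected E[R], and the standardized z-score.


Step 1: Compute median = 16; label A = above, B = below.
Labels in order: BAABABAAAABBBB  (n_A = 7, n_B = 7)
Step 2: Count runs R = 7.
Step 3: Under H0 (random ordering), E[R] = 2*n_A*n_B/(n_A+n_B) + 1 = 2*7*7/14 + 1 = 8.0000.
        Var[R] = 2*n_A*n_B*(2*n_A*n_B - n_A - n_B) / ((n_A+n_B)^2 * (n_A+n_B-1)) = 8232/2548 = 3.2308.
        SD[R] = 1.7974.
Step 4: Continuity-corrected z = (R + 0.5 - E[R]) / SD[R] = (7 + 0.5 - 8.0000) / 1.7974 = -0.2782.
Step 5: Two-sided p-value via normal approximation = 2*(1 - Phi(|z|)) = 0.780879.
Step 6: alpha = 0.05. fail to reject H0.

R = 7, z = -0.2782, p = 0.780879, fail to reject H0.


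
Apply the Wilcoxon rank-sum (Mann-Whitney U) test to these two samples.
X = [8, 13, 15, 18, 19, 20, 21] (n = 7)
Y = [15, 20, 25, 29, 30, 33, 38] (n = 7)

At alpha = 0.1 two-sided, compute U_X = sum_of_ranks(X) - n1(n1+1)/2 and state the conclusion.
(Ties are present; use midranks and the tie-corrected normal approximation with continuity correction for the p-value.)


Step 1: Combine and sort all 14 observations; assign midranks.
sorted (value, group): (8,X), (13,X), (15,X), (15,Y), (18,X), (19,X), (20,X), (20,Y), (21,X), (25,Y), (29,Y), (30,Y), (33,Y), (38,Y)
ranks: 8->1, 13->2, 15->3.5, 15->3.5, 18->5, 19->6, 20->7.5, 20->7.5, 21->9, 25->10, 29->11, 30->12, 33->13, 38->14
Step 2: Rank sum for X: R1 = 1 + 2 + 3.5 + 5 + 6 + 7.5 + 9 = 34.
Step 3: U_X = R1 - n1(n1+1)/2 = 34 - 7*8/2 = 34 - 28 = 6.
       U_Y = n1*n2 - U_X = 49 - 6 = 43.
Step 4: Ties are present, so use the tie-corrected normal approximation (with continuity correction) for the p-value.
Step 5: p-value = 0.021165; compare to alpha = 0.1. reject H0.

U_X = 6, p = 0.021165, reject H0 at alpha = 0.1.


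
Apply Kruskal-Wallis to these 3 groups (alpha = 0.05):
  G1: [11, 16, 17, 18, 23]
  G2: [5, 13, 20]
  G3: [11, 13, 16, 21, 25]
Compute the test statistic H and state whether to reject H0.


Step 1: Combine all N = 13 observations and assign midranks.
sorted (value, group, rank): (5,G2,1), (11,G1,2.5), (11,G3,2.5), (13,G2,4.5), (13,G3,4.5), (16,G1,6.5), (16,G3,6.5), (17,G1,8), (18,G1,9), (20,G2,10), (21,G3,11), (23,G1,12), (25,G3,13)
Step 2: Sum ranks within each group.
R_1 = 38 (n_1 = 5)
R_2 = 15.5 (n_2 = 3)
R_3 = 37.5 (n_3 = 5)
Step 3: H = 12/(N(N+1)) * sum(R_i^2/n_i) - 3(N+1)
     = 12/(13*14) * (38^2/5 + 15.5^2/3 + 37.5^2/5) - 3*14
     = 0.065934 * 650.133 - 42
     = 0.865934.
Step 4: Ties present; correction factor C = 1 - 18/(13^3 - 13) = 0.991758. Corrected H = 0.865934 / 0.991758 = 0.873130.
Step 5: Under H0, H ~ chi^2(2); p-value = 0.646252.
Step 6: alpha = 0.05. fail to reject H0.

H = 0.8731, df = 2, p = 0.646252, fail to reject H0.


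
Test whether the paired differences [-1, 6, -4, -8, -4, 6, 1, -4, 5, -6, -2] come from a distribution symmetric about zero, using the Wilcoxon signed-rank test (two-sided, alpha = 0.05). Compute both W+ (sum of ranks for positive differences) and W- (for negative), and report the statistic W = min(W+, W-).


Step 1: Drop any zero differences (none here) and take |d_i|.
|d| = [1, 6, 4, 8, 4, 6, 1, 4, 5, 6, 2]
Step 2: Midrank |d_i| (ties get averaged ranks).
ranks: |1|->1.5, |6|->9, |4|->5, |8|->11, |4|->5, |6|->9, |1|->1.5, |4|->5, |5|->7, |6|->9, |2|->3
Step 3: Attach original signs; sum ranks with positive sign and with negative sign.
W+ = 9 + 9 + 1.5 + 7 = 26.5
W- = 1.5 + 5 + 11 + 5 + 5 + 9 + 3 = 39.5
(Check: W+ + W- = 66 should equal n(n+1)/2 = 66.)
Step 4: Test statistic W = min(W+, W-) = 26.5.
Step 5: Ties in |d|, so use the tie-corrected normal approximation.
        E[W] = n(n+1)/4 = 11*12/4 = 33.
        Tie groups: |d|=1 (t=2), |d|=4 (t=3), |d|=6 (t=3); sum(t^3 - t) = 54.
        Var[W] = n(n+1)(2n+1)/24 - sum(t^3-t)/48 = 3036/24 - 54/48 = 125.375.
        z = (W - E[W]) / sqrt(Var[W]) = (26.5 - 33) / 11.1971 = -0.5805.
        Two-sided p = 2*Phi(z) = 0.561572.
Step 6: alpha = 0.05. fail to reject H0.

W+ = 26.5, W- = 39.5, W = min = 26.5, p = 0.561572, fail to reject H0.


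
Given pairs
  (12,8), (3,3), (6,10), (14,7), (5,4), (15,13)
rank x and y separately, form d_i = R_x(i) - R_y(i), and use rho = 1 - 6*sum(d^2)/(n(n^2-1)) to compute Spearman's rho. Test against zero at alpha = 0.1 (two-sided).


Step 1: Rank x and y separately (midranks; no ties here).
rank(x): 12->4, 3->1, 6->3, 14->5, 5->2, 15->6
rank(y): 8->4, 3->1, 10->5, 7->3, 4->2, 13->6
Step 2: d_i = R_x(i) - R_y(i); compute d_i^2.
  (4-4)^2=0, (1-1)^2=0, (3-5)^2=4, (5-3)^2=4, (2-2)^2=0, (6-6)^2=0
sum(d^2) = 8.
Step 3: rho = 1 - 6*8 / (6*(6^2 - 1)) = 1 - 48/210 = 0.771429.
Step 4: Under H0, t = rho * sqrt((n-2)/(1-rho^2)) = 2.4247 ~ t(4).
Step 5: Two-sided p-value from the t-distribution with 4 df = 0.072397.
Step 6: alpha = 0.1. reject H0.

rho = 0.7714, p = 0.072397, reject H0 at alpha = 0.1.


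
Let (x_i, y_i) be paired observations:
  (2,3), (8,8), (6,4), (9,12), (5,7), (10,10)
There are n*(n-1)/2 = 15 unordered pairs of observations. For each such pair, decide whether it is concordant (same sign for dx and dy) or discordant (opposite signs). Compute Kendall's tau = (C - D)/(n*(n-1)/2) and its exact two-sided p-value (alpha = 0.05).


Step 1: Enumerate the 15 unordered pairs (i,j) with i<j and classify each by sign(x_j-x_i) * sign(y_j-y_i).
  (1,2):dx=+6,dy=+5->C; (1,3):dx=+4,dy=+1->C; (1,4):dx=+7,dy=+9->C; (1,5):dx=+3,dy=+4->C
  (1,6):dx=+8,dy=+7->C; (2,3):dx=-2,dy=-4->C; (2,4):dx=+1,dy=+4->C; (2,5):dx=-3,dy=-1->C
  (2,6):dx=+2,dy=+2->C; (3,4):dx=+3,dy=+8->C; (3,5):dx=-1,dy=+3->D; (3,6):dx=+4,dy=+6->C
  (4,5):dx=-4,dy=-5->C; (4,6):dx=+1,dy=-2->D; (5,6):dx=+5,dy=+3->C
Step 2: C = 13, D = 2, total pairs = 15.
Step 3: tau = (C - D)/(n(n-1)/2) = (13 - 2)/15 = 0.733333.
Step 4: Exact two-sided p-value (enumerate n! = 720 permutations of y under H0): p = 0.055556.
Step 5: alpha = 0.05. fail to reject H0.

tau_b = 0.7333 (C=13, D=2), p = 0.055556, fail to reject H0.


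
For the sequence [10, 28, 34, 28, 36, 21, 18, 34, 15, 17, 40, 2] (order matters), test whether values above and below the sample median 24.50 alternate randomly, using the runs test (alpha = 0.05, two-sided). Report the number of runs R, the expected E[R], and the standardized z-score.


Step 1: Compute median = 24.50; label A = above, B = below.
Labels in order: BAAAABBABBAB  (n_A = 6, n_B = 6)
Step 2: Count runs R = 7.
Step 3: Under H0 (random ordering), E[R] = 2*n_A*n_B/(n_A+n_B) + 1 = 2*6*6/12 + 1 = 7.0000.
        Var[R] = 2*n_A*n_B*(2*n_A*n_B - n_A - n_B) / ((n_A+n_B)^2 * (n_A+n_B-1)) = 4320/1584 = 2.7273.
        SD[R] = 1.6514.
Step 4: R = E[R], so z = 0 with no continuity correction.
Step 5: Two-sided p-value via normal approximation = 2*(1 - Phi(|z|)) = 1.000000.
Step 6: alpha = 0.05. fail to reject H0.

R = 7, z = 0.0000, p = 1.000000, fail to reject H0.


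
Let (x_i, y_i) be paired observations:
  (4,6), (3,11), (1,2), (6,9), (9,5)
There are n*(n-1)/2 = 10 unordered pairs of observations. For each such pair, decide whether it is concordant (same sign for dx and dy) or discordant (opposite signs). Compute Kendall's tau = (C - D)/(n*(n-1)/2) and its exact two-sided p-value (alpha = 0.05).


Step 1: Enumerate the 10 unordered pairs (i,j) with i<j and classify each by sign(x_j-x_i) * sign(y_j-y_i).
  (1,2):dx=-1,dy=+5->D; (1,3):dx=-3,dy=-4->C; (1,4):dx=+2,dy=+3->C; (1,5):dx=+5,dy=-1->D
  (2,3):dx=-2,dy=-9->C; (2,4):dx=+3,dy=-2->D; (2,5):dx=+6,dy=-6->D; (3,4):dx=+5,dy=+7->C
  (3,5):dx=+8,dy=+3->C; (4,5):dx=+3,dy=-4->D
Step 2: C = 5, D = 5, total pairs = 10.
Step 3: tau = (C - D)/(n(n-1)/2) = (5 - 5)/10 = 0.000000.
Step 4: Exact two-sided p-value (enumerate n! = 120 permutations of y under H0): p = 1.000000.
Step 5: alpha = 0.05. fail to reject H0.

tau_b = 0.0000 (C=5, D=5), p = 1.000000, fail to reject H0.


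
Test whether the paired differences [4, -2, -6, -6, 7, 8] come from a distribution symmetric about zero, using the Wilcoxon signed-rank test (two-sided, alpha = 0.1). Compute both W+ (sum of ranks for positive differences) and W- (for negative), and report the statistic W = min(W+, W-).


Step 1: Drop any zero differences (none here) and take |d_i|.
|d| = [4, 2, 6, 6, 7, 8]
Step 2: Midrank |d_i| (ties get averaged ranks).
ranks: |4|->2, |2|->1, |6|->3.5, |6|->3.5, |7|->5, |8|->6
Step 3: Attach original signs; sum ranks with positive sign and with negative sign.
W+ = 2 + 5 + 6 = 13
W- = 1 + 3.5 + 3.5 = 8
(Check: W+ + W- = 21 should equal n(n+1)/2 = 21.)
Step 4: Test statistic W = min(W+, W-) = 8.
Step 5: Ties in |d|, so use the tie-corrected normal approximation.
        E[W] = n(n+1)/4 = 6*7/4 = 10.5.
        Tie groups: |d|=6 (t=2); sum(t^3 - t) = 6.
        Var[W] = n(n+1)(2n+1)/24 - sum(t^3-t)/48 = 546/24 - 6/48 = 22.625.
        z = (W - E[W]) / sqrt(Var[W]) = (8 - 10.5) / 4.7566 = -0.5256.
        Two-sided p = 2*Phi(z) = 0.599174.
Step 6: alpha = 0.1. fail to reject H0.

W+ = 13, W- = 8, W = min = 8, p = 0.599174, fail to reject H0.


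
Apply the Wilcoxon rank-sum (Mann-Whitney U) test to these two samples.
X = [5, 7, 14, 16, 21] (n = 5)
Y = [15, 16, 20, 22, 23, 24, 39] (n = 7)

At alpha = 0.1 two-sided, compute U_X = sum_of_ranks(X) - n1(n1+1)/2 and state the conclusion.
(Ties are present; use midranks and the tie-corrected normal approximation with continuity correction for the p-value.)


Step 1: Combine and sort all 12 observations; assign midranks.
sorted (value, group): (5,X), (7,X), (14,X), (15,Y), (16,X), (16,Y), (20,Y), (21,X), (22,Y), (23,Y), (24,Y), (39,Y)
ranks: 5->1, 7->2, 14->3, 15->4, 16->5.5, 16->5.5, 20->7, 21->8, 22->9, 23->10, 24->11, 39->12
Step 2: Rank sum for X: R1 = 1 + 2 + 3 + 5.5 + 8 = 19.5.
Step 3: U_X = R1 - n1(n1+1)/2 = 19.5 - 5*6/2 = 19.5 - 15 = 4.5.
       U_Y = n1*n2 - U_X = 35 - 4.5 = 30.5.
Step 4: Ties are present, so use the tie-corrected normal approximation (with continuity correction) for the p-value.
Step 5: p-value = 0.041997; compare to alpha = 0.1. reject H0.

U_X = 4.5, p = 0.041997, reject H0 at alpha = 0.1.


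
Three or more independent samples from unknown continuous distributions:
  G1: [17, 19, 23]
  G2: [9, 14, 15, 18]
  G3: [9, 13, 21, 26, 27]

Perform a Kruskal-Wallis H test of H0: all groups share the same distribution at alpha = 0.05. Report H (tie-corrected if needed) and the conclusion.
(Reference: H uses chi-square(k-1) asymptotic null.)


Step 1: Combine all N = 12 observations and assign midranks.
sorted (value, group, rank): (9,G2,1.5), (9,G3,1.5), (13,G3,3), (14,G2,4), (15,G2,5), (17,G1,6), (18,G2,7), (19,G1,8), (21,G3,9), (23,G1,10), (26,G3,11), (27,G3,12)
Step 2: Sum ranks within each group.
R_1 = 24 (n_1 = 3)
R_2 = 17.5 (n_2 = 4)
R_3 = 36.5 (n_3 = 5)
Step 3: H = 12/(N(N+1)) * sum(R_i^2/n_i) - 3(N+1)
     = 12/(12*13) * (24^2/3 + 17.5^2/4 + 36.5^2/5) - 3*13
     = 0.076923 * 535.013 - 39
     = 2.154808.
Step 4: Ties present; correction factor C = 1 - 6/(12^3 - 12) = 0.996503. Corrected H = 2.154808 / 0.996503 = 2.162368.
Step 5: Under H0, H ~ chi^2(2); p-value = 0.339194.
Step 6: alpha = 0.05. fail to reject H0.

H = 2.1624, df = 2, p = 0.339194, fail to reject H0.


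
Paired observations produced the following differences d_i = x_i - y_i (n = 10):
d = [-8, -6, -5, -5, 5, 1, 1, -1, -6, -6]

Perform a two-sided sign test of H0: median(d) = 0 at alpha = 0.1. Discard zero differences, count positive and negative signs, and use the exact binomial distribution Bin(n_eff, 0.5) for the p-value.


Step 1: Discard zero differences. Original n = 10; n_eff = number of nonzero differences = 10.
Nonzero differences (with sign): -8, -6, -5, -5, +5, +1, +1, -1, -6, -6
Step 2: Count signs: positive = 3, negative = 7.
Step 3: Under H0: P(positive) = 0.5, so the number of positives S ~ Bin(10, 0.5).
Step 4: Two-sided exact p-value = sum of Bin(10,0.5) probabilities at or below the observed probability = 0.343750.
Step 5: alpha = 0.1. fail to reject H0.

n_eff = 10, pos = 3, neg = 7, p = 0.343750, fail to reject H0.


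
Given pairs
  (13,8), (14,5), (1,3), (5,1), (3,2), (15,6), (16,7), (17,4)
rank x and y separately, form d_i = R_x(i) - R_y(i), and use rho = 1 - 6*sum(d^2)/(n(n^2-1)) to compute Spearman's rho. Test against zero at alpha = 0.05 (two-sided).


Step 1: Rank x and y separately (midranks; no ties here).
rank(x): 13->4, 14->5, 1->1, 5->3, 3->2, 15->6, 16->7, 17->8
rank(y): 8->8, 5->5, 3->3, 1->1, 2->2, 6->6, 7->7, 4->4
Step 2: d_i = R_x(i) - R_y(i); compute d_i^2.
  (4-8)^2=16, (5-5)^2=0, (1-3)^2=4, (3-1)^2=4, (2-2)^2=0, (6-6)^2=0, (7-7)^2=0, (8-4)^2=16
sum(d^2) = 40.
Step 3: rho = 1 - 6*40 / (8*(8^2 - 1)) = 1 - 240/504 = 0.523810.
Step 4: Under H0, t = rho * sqrt((n-2)/(1-rho^2)) = 1.5062 ~ t(6).
Step 5: Two-sided p-value from the t-distribution with 6 df = 0.182721.
Step 6: alpha = 0.05. fail to reject H0.

rho = 0.5238, p = 0.182721, fail to reject H0 at alpha = 0.05.


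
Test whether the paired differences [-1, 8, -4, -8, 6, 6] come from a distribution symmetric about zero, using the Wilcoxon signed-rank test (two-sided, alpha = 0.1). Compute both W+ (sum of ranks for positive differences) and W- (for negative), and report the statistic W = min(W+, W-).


Step 1: Drop any zero differences (none here) and take |d_i|.
|d| = [1, 8, 4, 8, 6, 6]
Step 2: Midrank |d_i| (ties get averaged ranks).
ranks: |1|->1, |8|->5.5, |4|->2, |8|->5.5, |6|->3.5, |6|->3.5
Step 3: Attach original signs; sum ranks with positive sign and with negative sign.
W+ = 5.5 + 3.5 + 3.5 = 12.5
W- = 1 + 2 + 5.5 = 8.5
(Check: W+ + W- = 21 should equal n(n+1)/2 = 21.)
Step 4: Test statistic W = min(W+, W-) = 8.5.
Step 5: Ties in |d|, so use the tie-corrected normal approximation.
        E[W] = n(n+1)/4 = 6*7/4 = 10.5.
        Tie groups: |d|=6 (t=2), |d|=8 (t=2); sum(t^3 - t) = 12.
        Var[W] = n(n+1)(2n+1)/24 - sum(t^3-t)/48 = 546/24 - 12/48 = 22.5.
        z = (W - E[W]) / sqrt(Var[W]) = (8.5 - 10.5) / 4.7434 = -0.4216.
        Two-sided p = 2*Phi(z) = 0.673290.
Step 6: alpha = 0.1. fail to reject H0.

W+ = 12.5, W- = 8.5, W = min = 8.5, p = 0.673290, fail to reject H0.


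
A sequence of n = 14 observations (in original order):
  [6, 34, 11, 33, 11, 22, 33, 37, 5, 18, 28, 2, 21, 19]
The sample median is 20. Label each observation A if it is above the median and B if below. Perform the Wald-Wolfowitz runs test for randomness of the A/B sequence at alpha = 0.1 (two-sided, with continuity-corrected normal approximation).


Step 1: Compute median = 20; label A = above, B = below.
Labels in order: BABABAAABBABAB  (n_A = 7, n_B = 7)
Step 2: Count runs R = 11.
Step 3: Under H0 (random ordering), E[R] = 2*n_A*n_B/(n_A+n_B) + 1 = 2*7*7/14 + 1 = 8.0000.
        Var[R] = 2*n_A*n_B*(2*n_A*n_B - n_A - n_B) / ((n_A+n_B)^2 * (n_A+n_B-1)) = 8232/2548 = 3.2308.
        SD[R] = 1.7974.
Step 4: Continuity-corrected z = (R - 0.5 - E[R]) / SD[R] = (11 - 0.5 - 8.0000) / 1.7974 = 1.3909.
Step 5: Two-sided p-value via normal approximation = 2*(1 - Phi(|z|)) = 0.164264.
Step 6: alpha = 0.1. fail to reject H0.

R = 11, z = 1.3909, p = 0.164264, fail to reject H0.


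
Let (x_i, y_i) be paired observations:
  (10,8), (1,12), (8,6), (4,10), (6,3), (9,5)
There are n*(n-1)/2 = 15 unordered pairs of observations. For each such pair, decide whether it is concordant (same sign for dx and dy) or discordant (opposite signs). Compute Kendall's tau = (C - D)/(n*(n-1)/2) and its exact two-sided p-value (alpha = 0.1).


Step 1: Enumerate the 15 unordered pairs (i,j) with i<j and classify each by sign(x_j-x_i) * sign(y_j-y_i).
  (1,2):dx=-9,dy=+4->D; (1,3):dx=-2,dy=-2->C; (1,4):dx=-6,dy=+2->D; (1,5):dx=-4,dy=-5->C
  (1,6):dx=-1,dy=-3->C; (2,3):dx=+7,dy=-6->D; (2,4):dx=+3,dy=-2->D; (2,5):dx=+5,dy=-9->D
  (2,6):dx=+8,dy=-7->D; (3,4):dx=-4,dy=+4->D; (3,5):dx=-2,dy=-3->C; (3,6):dx=+1,dy=-1->D
  (4,5):dx=+2,dy=-7->D; (4,6):dx=+5,dy=-5->D; (5,6):dx=+3,dy=+2->C
Step 2: C = 5, D = 10, total pairs = 15.
Step 3: tau = (C - D)/(n(n-1)/2) = (5 - 10)/15 = -0.333333.
Step 4: Exact two-sided p-value (enumerate n! = 720 permutations of y under H0): p = 0.469444.
Step 5: alpha = 0.1. fail to reject H0.

tau_b = -0.3333 (C=5, D=10), p = 0.469444, fail to reject H0.


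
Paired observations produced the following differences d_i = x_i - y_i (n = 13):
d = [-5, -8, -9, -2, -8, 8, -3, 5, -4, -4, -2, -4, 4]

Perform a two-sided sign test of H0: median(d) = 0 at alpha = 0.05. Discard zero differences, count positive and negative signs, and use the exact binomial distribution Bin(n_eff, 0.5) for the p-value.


Step 1: Discard zero differences. Original n = 13; n_eff = number of nonzero differences = 13.
Nonzero differences (with sign): -5, -8, -9, -2, -8, +8, -3, +5, -4, -4, -2, -4, +4
Step 2: Count signs: positive = 3, negative = 10.
Step 3: Under H0: P(positive) = 0.5, so the number of positives S ~ Bin(13, 0.5).
Step 4: Two-sided exact p-value = sum of Bin(13,0.5) probabilities at or below the observed probability = 0.092285.
Step 5: alpha = 0.05. fail to reject H0.

n_eff = 13, pos = 3, neg = 10, p = 0.092285, fail to reject H0.


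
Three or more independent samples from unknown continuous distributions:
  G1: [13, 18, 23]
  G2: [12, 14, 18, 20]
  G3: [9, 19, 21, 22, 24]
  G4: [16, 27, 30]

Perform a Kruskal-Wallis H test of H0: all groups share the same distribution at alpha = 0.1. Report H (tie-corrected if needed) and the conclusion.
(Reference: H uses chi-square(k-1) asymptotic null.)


Step 1: Combine all N = 15 observations and assign midranks.
sorted (value, group, rank): (9,G3,1), (12,G2,2), (13,G1,3), (14,G2,4), (16,G4,5), (18,G1,6.5), (18,G2,6.5), (19,G3,8), (20,G2,9), (21,G3,10), (22,G3,11), (23,G1,12), (24,G3,13), (27,G4,14), (30,G4,15)
Step 2: Sum ranks within each group.
R_1 = 21.5 (n_1 = 3)
R_2 = 21.5 (n_2 = 4)
R_3 = 43 (n_3 = 5)
R_4 = 34 (n_4 = 3)
Step 3: H = 12/(N(N+1)) * sum(R_i^2/n_i) - 3(N+1)
     = 12/(15*16) * (21.5^2/3 + 21.5^2/4 + 43^2/5 + 34^2/3) - 3*16
     = 0.050000 * 1024.78 - 48
     = 3.238958.
Step 4: Ties present; correction factor C = 1 - 6/(15^3 - 15) = 0.998214. Corrected H = 3.238958 / 0.998214 = 3.244753.
Step 5: Under H0, H ~ chi^2(3); p-value = 0.355406.
Step 6: alpha = 0.1. fail to reject H0.

H = 3.2448, df = 3, p = 0.355406, fail to reject H0.


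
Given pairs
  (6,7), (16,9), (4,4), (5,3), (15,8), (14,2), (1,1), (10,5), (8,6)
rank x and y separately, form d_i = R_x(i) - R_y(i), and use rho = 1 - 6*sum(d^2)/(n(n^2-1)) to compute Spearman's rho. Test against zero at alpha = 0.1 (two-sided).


Step 1: Rank x and y separately (midranks; no ties here).
rank(x): 6->4, 16->9, 4->2, 5->3, 15->8, 14->7, 1->1, 10->6, 8->5
rank(y): 7->7, 9->9, 4->4, 3->3, 8->8, 2->2, 1->1, 5->5, 6->6
Step 2: d_i = R_x(i) - R_y(i); compute d_i^2.
  (4-7)^2=9, (9-9)^2=0, (2-4)^2=4, (3-3)^2=0, (8-8)^2=0, (7-2)^2=25, (1-1)^2=0, (6-5)^2=1, (5-6)^2=1
sum(d^2) = 40.
Step 3: rho = 1 - 6*40 / (9*(9^2 - 1)) = 1 - 240/720 = 0.666667.
Step 4: Under H0, t = rho * sqrt((n-2)/(1-rho^2)) = 2.3664 ~ t(7).
Step 5: Two-sided p-value from the t-distribution with 7 df = 0.049867.
Step 6: alpha = 0.1. reject H0.

rho = 0.6667, p = 0.049867, reject H0 at alpha = 0.1.


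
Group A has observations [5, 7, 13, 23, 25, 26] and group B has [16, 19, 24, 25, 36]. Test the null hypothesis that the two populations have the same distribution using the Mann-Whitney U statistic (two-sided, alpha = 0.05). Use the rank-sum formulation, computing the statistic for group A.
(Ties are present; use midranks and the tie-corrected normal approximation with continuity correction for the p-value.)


Step 1: Combine and sort all 11 observations; assign midranks.
sorted (value, group): (5,X), (7,X), (13,X), (16,Y), (19,Y), (23,X), (24,Y), (25,X), (25,Y), (26,X), (36,Y)
ranks: 5->1, 7->2, 13->3, 16->4, 19->5, 23->6, 24->7, 25->8.5, 25->8.5, 26->10, 36->11
Step 2: Rank sum for X: R1 = 1 + 2 + 3 + 6 + 8.5 + 10 = 30.5.
Step 3: U_X = R1 - n1(n1+1)/2 = 30.5 - 6*7/2 = 30.5 - 21 = 9.5.
       U_Y = n1*n2 - U_X = 30 - 9.5 = 20.5.
Step 4: Ties are present, so use the tie-corrected normal approximation (with continuity correction) for the p-value.
Step 5: p-value = 0.360216; compare to alpha = 0.05. fail to reject H0.

U_X = 9.5, p = 0.360216, fail to reject H0 at alpha = 0.05.


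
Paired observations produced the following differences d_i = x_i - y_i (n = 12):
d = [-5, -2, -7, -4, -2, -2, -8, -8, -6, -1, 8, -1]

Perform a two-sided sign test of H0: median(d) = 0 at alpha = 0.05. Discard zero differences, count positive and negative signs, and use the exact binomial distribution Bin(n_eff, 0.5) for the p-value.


Step 1: Discard zero differences. Original n = 12; n_eff = number of nonzero differences = 12.
Nonzero differences (with sign): -5, -2, -7, -4, -2, -2, -8, -8, -6, -1, +8, -1
Step 2: Count signs: positive = 1, negative = 11.
Step 3: Under H0: P(positive) = 0.5, so the number of positives S ~ Bin(12, 0.5).
Step 4: Two-sided exact p-value = sum of Bin(12,0.5) probabilities at or below the observed probability = 0.006348.
Step 5: alpha = 0.05. reject H0.

n_eff = 12, pos = 1, neg = 11, p = 0.006348, reject H0.


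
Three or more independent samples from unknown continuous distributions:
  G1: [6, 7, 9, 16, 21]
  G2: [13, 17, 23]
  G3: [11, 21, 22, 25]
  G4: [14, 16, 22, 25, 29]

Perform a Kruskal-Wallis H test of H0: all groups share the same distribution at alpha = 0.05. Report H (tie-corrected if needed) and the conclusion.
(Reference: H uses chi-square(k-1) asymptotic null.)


Step 1: Combine all N = 17 observations and assign midranks.
sorted (value, group, rank): (6,G1,1), (7,G1,2), (9,G1,3), (11,G3,4), (13,G2,5), (14,G4,6), (16,G1,7.5), (16,G4,7.5), (17,G2,9), (21,G1,10.5), (21,G3,10.5), (22,G3,12.5), (22,G4,12.5), (23,G2,14), (25,G3,15.5), (25,G4,15.5), (29,G4,17)
Step 2: Sum ranks within each group.
R_1 = 24 (n_1 = 5)
R_2 = 28 (n_2 = 3)
R_3 = 42.5 (n_3 = 4)
R_4 = 58.5 (n_4 = 5)
Step 3: H = 12/(N(N+1)) * sum(R_i^2/n_i) - 3(N+1)
     = 12/(17*18) * (24^2/5 + 28^2/3 + 42.5^2/4 + 58.5^2/5) - 3*18
     = 0.039216 * 1512.55 - 54
     = 5.315523.
Step 4: Ties present; correction factor C = 1 - 24/(17^3 - 17) = 0.995098. Corrected H = 5.315523 / 0.995098 = 5.341708.
Step 5: Under H0, H ~ chi^2(3); p-value = 0.148419.
Step 6: alpha = 0.05. fail to reject H0.

H = 5.3417, df = 3, p = 0.148419, fail to reject H0.


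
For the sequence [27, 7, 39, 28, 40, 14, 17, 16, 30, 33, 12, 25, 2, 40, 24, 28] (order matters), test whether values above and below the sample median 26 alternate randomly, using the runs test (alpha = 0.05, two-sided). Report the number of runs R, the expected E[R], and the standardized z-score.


Step 1: Compute median = 26; label A = above, B = below.
Labels in order: ABAAABBBAABBBABA  (n_A = 8, n_B = 8)
Step 2: Count runs R = 9.
Step 3: Under H0 (random ordering), E[R] = 2*n_A*n_B/(n_A+n_B) + 1 = 2*8*8/16 + 1 = 9.0000.
        Var[R] = 2*n_A*n_B*(2*n_A*n_B - n_A - n_B) / ((n_A+n_B)^2 * (n_A+n_B-1)) = 14336/3840 = 3.7333.
        SD[R] = 1.9322.
Step 4: R = E[R], so z = 0 with no continuity correction.
Step 5: Two-sided p-value via normal approximation = 2*(1 - Phi(|z|)) = 1.000000.
Step 6: alpha = 0.05. fail to reject H0.

R = 9, z = 0.0000, p = 1.000000, fail to reject H0.


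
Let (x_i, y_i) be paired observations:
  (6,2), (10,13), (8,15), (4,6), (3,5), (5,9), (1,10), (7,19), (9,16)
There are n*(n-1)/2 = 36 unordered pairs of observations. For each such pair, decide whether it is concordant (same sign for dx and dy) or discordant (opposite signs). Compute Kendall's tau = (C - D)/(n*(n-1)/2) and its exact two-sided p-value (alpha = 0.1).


Step 1: Enumerate the 36 unordered pairs (i,j) with i<j and classify each by sign(x_j-x_i) * sign(y_j-y_i).
  (1,2):dx=+4,dy=+11->C; (1,3):dx=+2,dy=+13->C; (1,4):dx=-2,dy=+4->D; (1,5):dx=-3,dy=+3->D
  (1,6):dx=-1,dy=+7->D; (1,7):dx=-5,dy=+8->D; (1,8):dx=+1,dy=+17->C; (1,9):dx=+3,dy=+14->C
  (2,3):dx=-2,dy=+2->D; (2,4):dx=-6,dy=-7->C; (2,5):dx=-7,dy=-8->C; (2,6):dx=-5,dy=-4->C
  (2,7):dx=-9,dy=-3->C; (2,8):dx=-3,dy=+6->D; (2,9):dx=-1,dy=+3->D; (3,4):dx=-4,dy=-9->C
  (3,5):dx=-5,dy=-10->C; (3,6):dx=-3,dy=-6->C; (3,7):dx=-7,dy=-5->C; (3,8):dx=-1,dy=+4->D
  (3,9):dx=+1,dy=+1->C; (4,5):dx=-1,dy=-1->C; (4,6):dx=+1,dy=+3->C; (4,7):dx=-3,dy=+4->D
  (4,8):dx=+3,dy=+13->C; (4,9):dx=+5,dy=+10->C; (5,6):dx=+2,dy=+4->C; (5,7):dx=-2,dy=+5->D
  (5,8):dx=+4,dy=+14->C; (5,9):dx=+6,dy=+11->C; (6,7):dx=-4,dy=+1->D; (6,8):dx=+2,dy=+10->C
  (6,9):dx=+4,dy=+7->C; (7,8):dx=+6,dy=+9->C; (7,9):dx=+8,dy=+6->C; (8,9):dx=+2,dy=-3->D
Step 2: C = 24, D = 12, total pairs = 36.
Step 3: tau = (C - D)/(n(n-1)/2) = (24 - 12)/36 = 0.333333.
Step 4: Exact two-sided p-value (enumerate n! = 362880 permutations of y under H0): p = 0.259518.
Step 5: alpha = 0.1. fail to reject H0.

tau_b = 0.3333 (C=24, D=12), p = 0.259518, fail to reject H0.


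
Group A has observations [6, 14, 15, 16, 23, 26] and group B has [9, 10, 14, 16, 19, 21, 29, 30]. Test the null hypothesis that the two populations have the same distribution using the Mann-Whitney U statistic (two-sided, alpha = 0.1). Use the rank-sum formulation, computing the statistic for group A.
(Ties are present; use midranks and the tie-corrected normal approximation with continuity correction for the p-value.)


Step 1: Combine and sort all 14 observations; assign midranks.
sorted (value, group): (6,X), (9,Y), (10,Y), (14,X), (14,Y), (15,X), (16,X), (16,Y), (19,Y), (21,Y), (23,X), (26,X), (29,Y), (30,Y)
ranks: 6->1, 9->2, 10->3, 14->4.5, 14->4.5, 15->6, 16->7.5, 16->7.5, 19->9, 21->10, 23->11, 26->12, 29->13, 30->14
Step 2: Rank sum for X: R1 = 1 + 4.5 + 6 + 7.5 + 11 + 12 = 42.
Step 3: U_X = R1 - n1(n1+1)/2 = 42 - 6*7/2 = 42 - 21 = 21.
       U_Y = n1*n2 - U_X = 48 - 21 = 27.
Step 4: Ties are present, so use the tie-corrected normal approximation (with continuity correction) for the p-value.
Step 5: p-value = 0.746347; compare to alpha = 0.1. fail to reject H0.

U_X = 21, p = 0.746347, fail to reject H0 at alpha = 0.1.


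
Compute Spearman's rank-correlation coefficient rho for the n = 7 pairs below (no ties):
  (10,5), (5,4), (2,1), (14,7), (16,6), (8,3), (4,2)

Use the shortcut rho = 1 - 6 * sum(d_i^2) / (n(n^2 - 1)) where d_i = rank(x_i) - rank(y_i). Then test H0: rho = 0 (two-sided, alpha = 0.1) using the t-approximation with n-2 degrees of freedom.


Step 1: Rank x and y separately (midranks; no ties here).
rank(x): 10->5, 5->3, 2->1, 14->6, 16->7, 8->4, 4->2
rank(y): 5->5, 4->4, 1->1, 7->7, 6->6, 3->3, 2->2
Step 2: d_i = R_x(i) - R_y(i); compute d_i^2.
  (5-5)^2=0, (3-4)^2=1, (1-1)^2=0, (6-7)^2=1, (7-6)^2=1, (4-3)^2=1, (2-2)^2=0
sum(d^2) = 4.
Step 3: rho = 1 - 6*4 / (7*(7^2 - 1)) = 1 - 24/336 = 0.928571.
Step 4: Under H0, t = rho * sqrt((n-2)/(1-rho^2)) = 5.5943 ~ t(5).
Step 5: Two-sided p-value from the t-distribution with 5 df = 0.002519.
Step 6: alpha = 0.1. reject H0.

rho = 0.9286, p = 0.002519, reject H0 at alpha = 0.1.


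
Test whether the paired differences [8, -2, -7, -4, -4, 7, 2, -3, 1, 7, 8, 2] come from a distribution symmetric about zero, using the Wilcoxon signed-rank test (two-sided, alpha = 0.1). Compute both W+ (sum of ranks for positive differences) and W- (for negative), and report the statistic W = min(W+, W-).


Step 1: Drop any zero differences (none here) and take |d_i|.
|d| = [8, 2, 7, 4, 4, 7, 2, 3, 1, 7, 8, 2]
Step 2: Midrank |d_i| (ties get averaged ranks).
ranks: |8|->11.5, |2|->3, |7|->9, |4|->6.5, |4|->6.5, |7|->9, |2|->3, |3|->5, |1|->1, |7|->9, |8|->11.5, |2|->3
Step 3: Attach original signs; sum ranks with positive sign and with negative sign.
W+ = 11.5 + 9 + 3 + 1 + 9 + 11.5 + 3 = 48
W- = 3 + 9 + 6.5 + 6.5 + 5 = 30
(Check: W+ + W- = 78 should equal n(n+1)/2 = 78.)
Step 4: Test statistic W = min(W+, W-) = 30.
Step 5: Ties in |d|, so use the tie-corrected normal approximation.
        E[W] = n(n+1)/4 = 12*13/4 = 39.
        Tie groups: |d|=2 (t=3), |d|=4 (t=2), |d|=7 (t=3), |d|=8 (t=2); sum(t^3 - t) = 60.
        Var[W] = n(n+1)(2n+1)/24 - sum(t^3-t)/48 = 3900/24 - 60/48 = 161.25.
        z = (W - E[W]) / sqrt(Var[W]) = (30 - 39) / 12.6984 = -0.7087.
        Two-sided p = 2*Phi(z) = 0.478480.
Step 6: alpha = 0.1. fail to reject H0.

W+ = 48, W- = 30, W = min = 30, p = 0.478480, fail to reject H0.


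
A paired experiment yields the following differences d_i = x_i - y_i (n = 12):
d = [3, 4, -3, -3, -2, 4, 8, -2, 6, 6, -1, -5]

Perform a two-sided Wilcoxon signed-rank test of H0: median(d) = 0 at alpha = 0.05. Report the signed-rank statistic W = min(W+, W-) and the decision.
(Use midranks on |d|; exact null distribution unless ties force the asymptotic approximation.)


Step 1: Drop any zero differences (none here) and take |d_i|.
|d| = [3, 4, 3, 3, 2, 4, 8, 2, 6, 6, 1, 5]
Step 2: Midrank |d_i| (ties get averaged ranks).
ranks: |3|->5, |4|->7.5, |3|->5, |3|->5, |2|->2.5, |4|->7.5, |8|->12, |2|->2.5, |6|->10.5, |6|->10.5, |1|->1, |5|->9
Step 3: Attach original signs; sum ranks with positive sign and with negative sign.
W+ = 5 + 7.5 + 7.5 + 12 + 10.5 + 10.5 = 53
W- = 5 + 5 + 2.5 + 2.5 + 1 + 9 = 25
(Check: W+ + W- = 78 should equal n(n+1)/2 = 78.)
Step 4: Test statistic W = min(W+, W-) = 25.
Step 5: Ties in |d|, so use the tie-corrected normal approximation.
        E[W] = n(n+1)/4 = 12*13/4 = 39.
        Tie groups: |d|=2 (t=2), |d|=3 (t=3), |d|=4 (t=2), |d|=6 (t=2); sum(t^3 - t) = 42.
        Var[W] = n(n+1)(2n+1)/24 - sum(t^3-t)/48 = 3900/24 - 42/48 = 161.625.
        z = (W - E[W]) / sqrt(Var[W]) = (25 - 39) / 12.7132 = -1.1012.
        Two-sided p = 2*Phi(z) = 0.270801.
Step 6: alpha = 0.05. fail to reject H0.

W+ = 53, W- = 25, W = min = 25, p = 0.270801, fail to reject H0.


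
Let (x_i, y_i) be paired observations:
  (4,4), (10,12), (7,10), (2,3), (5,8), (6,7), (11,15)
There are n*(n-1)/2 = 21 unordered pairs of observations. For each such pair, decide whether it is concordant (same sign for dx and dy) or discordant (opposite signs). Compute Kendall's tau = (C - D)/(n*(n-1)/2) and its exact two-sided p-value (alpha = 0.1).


Step 1: Enumerate the 21 unordered pairs (i,j) with i<j and classify each by sign(x_j-x_i) * sign(y_j-y_i).
  (1,2):dx=+6,dy=+8->C; (1,3):dx=+3,dy=+6->C; (1,4):dx=-2,dy=-1->C; (1,5):dx=+1,dy=+4->C
  (1,6):dx=+2,dy=+3->C; (1,7):dx=+7,dy=+11->C; (2,3):dx=-3,dy=-2->C; (2,4):dx=-8,dy=-9->C
  (2,5):dx=-5,dy=-4->C; (2,6):dx=-4,dy=-5->C; (2,7):dx=+1,dy=+3->C; (3,4):dx=-5,dy=-7->C
  (3,5):dx=-2,dy=-2->C; (3,6):dx=-1,dy=-3->C; (3,7):dx=+4,dy=+5->C; (4,5):dx=+3,dy=+5->C
  (4,6):dx=+4,dy=+4->C; (4,7):dx=+9,dy=+12->C; (5,6):dx=+1,dy=-1->D; (5,7):dx=+6,dy=+7->C
  (6,7):dx=+5,dy=+8->C
Step 2: C = 20, D = 1, total pairs = 21.
Step 3: tau = (C - D)/(n(n-1)/2) = (20 - 1)/21 = 0.904762.
Step 4: Exact two-sided p-value (enumerate n! = 5040 permutations of y under H0): p = 0.002778.
Step 5: alpha = 0.1. reject H0.

tau_b = 0.9048 (C=20, D=1), p = 0.002778, reject H0.


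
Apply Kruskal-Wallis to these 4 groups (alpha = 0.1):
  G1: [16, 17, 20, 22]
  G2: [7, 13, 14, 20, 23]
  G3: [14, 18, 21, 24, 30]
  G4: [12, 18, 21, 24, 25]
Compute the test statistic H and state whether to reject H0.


Step 1: Combine all N = 19 observations and assign midranks.
sorted (value, group, rank): (7,G2,1), (12,G4,2), (13,G2,3), (14,G2,4.5), (14,G3,4.5), (16,G1,6), (17,G1,7), (18,G3,8.5), (18,G4,8.5), (20,G1,10.5), (20,G2,10.5), (21,G3,12.5), (21,G4,12.5), (22,G1,14), (23,G2,15), (24,G3,16.5), (24,G4,16.5), (25,G4,18), (30,G3,19)
Step 2: Sum ranks within each group.
R_1 = 37.5 (n_1 = 4)
R_2 = 34 (n_2 = 5)
R_3 = 61 (n_3 = 5)
R_4 = 57.5 (n_4 = 5)
Step 3: H = 12/(N(N+1)) * sum(R_i^2/n_i) - 3(N+1)
     = 12/(19*20) * (37.5^2/4 + 34^2/5 + 61^2/5 + 57.5^2/5) - 3*20
     = 0.031579 * 1988.21 - 60
     = 2.785658.
Step 4: Ties present; correction factor C = 1 - 30/(19^3 - 19) = 0.995614. Corrected H = 2.785658 / 0.995614 = 2.797930.
Step 5: Under H0, H ~ chi^2(3); p-value = 0.423841.
Step 6: alpha = 0.1. fail to reject H0.

H = 2.7979, df = 3, p = 0.423841, fail to reject H0.


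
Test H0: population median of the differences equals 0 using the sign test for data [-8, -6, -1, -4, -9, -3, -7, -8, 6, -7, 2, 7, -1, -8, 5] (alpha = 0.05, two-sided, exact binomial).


Step 1: Discard zero differences. Original n = 15; n_eff = number of nonzero differences = 15.
Nonzero differences (with sign): -8, -6, -1, -4, -9, -3, -7, -8, +6, -7, +2, +7, -1, -8, +5
Step 2: Count signs: positive = 4, negative = 11.
Step 3: Under H0: P(positive) = 0.5, so the number of positives S ~ Bin(15, 0.5).
Step 4: Two-sided exact p-value = sum of Bin(15,0.5) probabilities at or below the observed probability = 0.118469.
Step 5: alpha = 0.05. fail to reject H0.

n_eff = 15, pos = 4, neg = 11, p = 0.118469, fail to reject H0.


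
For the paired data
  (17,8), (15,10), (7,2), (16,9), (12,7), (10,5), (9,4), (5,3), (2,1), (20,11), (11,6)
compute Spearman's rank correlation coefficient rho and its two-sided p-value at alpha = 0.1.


Step 1: Rank x and y separately (midranks; no ties here).
rank(x): 17->10, 15->8, 7->3, 16->9, 12->7, 10->5, 9->4, 5->2, 2->1, 20->11, 11->6
rank(y): 8->8, 10->10, 2->2, 9->9, 7->7, 5->5, 4->4, 3->3, 1->1, 11->11, 6->6
Step 2: d_i = R_x(i) - R_y(i); compute d_i^2.
  (10-8)^2=4, (8-10)^2=4, (3-2)^2=1, (9-9)^2=0, (7-7)^2=0, (5-5)^2=0, (4-4)^2=0, (2-3)^2=1, (1-1)^2=0, (11-11)^2=0, (6-6)^2=0
sum(d^2) = 10.
Step 3: rho = 1 - 6*10 / (11*(11^2 - 1)) = 1 - 60/1320 = 0.954545.
Step 4: Under H0, t = rho * sqrt((n-2)/(1-rho^2)) = 9.6074 ~ t(9).
Step 5: Two-sided p-value from the t-distribution with 9 df = 0.000005.
Step 6: alpha = 0.1. reject H0.

rho = 0.9545, p = 0.000005, reject H0 at alpha = 0.1.


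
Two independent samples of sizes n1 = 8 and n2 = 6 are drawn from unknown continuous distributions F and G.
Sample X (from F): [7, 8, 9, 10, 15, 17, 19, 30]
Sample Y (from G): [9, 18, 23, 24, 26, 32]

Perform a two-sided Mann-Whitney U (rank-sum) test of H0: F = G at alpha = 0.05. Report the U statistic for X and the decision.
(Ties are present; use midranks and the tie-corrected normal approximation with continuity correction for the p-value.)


Step 1: Combine and sort all 14 observations; assign midranks.
sorted (value, group): (7,X), (8,X), (9,X), (9,Y), (10,X), (15,X), (17,X), (18,Y), (19,X), (23,Y), (24,Y), (26,Y), (30,X), (32,Y)
ranks: 7->1, 8->2, 9->3.5, 9->3.5, 10->5, 15->6, 17->7, 18->8, 19->9, 23->10, 24->11, 26->12, 30->13, 32->14
Step 2: Rank sum for X: R1 = 1 + 2 + 3.5 + 5 + 6 + 7 + 9 + 13 = 46.5.
Step 3: U_X = R1 - n1(n1+1)/2 = 46.5 - 8*9/2 = 46.5 - 36 = 10.5.
       U_Y = n1*n2 - U_X = 48 - 10.5 = 37.5.
Step 4: Ties are present, so use the tie-corrected normal approximation (with continuity correction) for the p-value.
Step 5: p-value = 0.092930; compare to alpha = 0.05. fail to reject H0.

U_X = 10.5, p = 0.092930, fail to reject H0 at alpha = 0.05.


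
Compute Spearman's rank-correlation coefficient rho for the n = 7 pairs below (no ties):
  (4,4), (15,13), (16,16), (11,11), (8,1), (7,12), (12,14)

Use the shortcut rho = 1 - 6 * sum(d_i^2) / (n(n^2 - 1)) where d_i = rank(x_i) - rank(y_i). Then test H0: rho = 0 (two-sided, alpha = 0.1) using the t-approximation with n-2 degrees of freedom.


Step 1: Rank x and y separately (midranks; no ties here).
rank(x): 4->1, 15->6, 16->7, 11->4, 8->3, 7->2, 12->5
rank(y): 4->2, 13->5, 16->7, 11->3, 1->1, 12->4, 14->6
Step 2: d_i = R_x(i) - R_y(i); compute d_i^2.
  (1-2)^2=1, (6-5)^2=1, (7-7)^2=0, (4-3)^2=1, (3-1)^2=4, (2-4)^2=4, (5-6)^2=1
sum(d^2) = 12.
Step 3: rho = 1 - 6*12 / (7*(7^2 - 1)) = 1 - 72/336 = 0.785714.
Step 4: Under H0, t = rho * sqrt((n-2)/(1-rho^2)) = 2.8402 ~ t(5).
Step 5: Two-sided p-value from the t-distribution with 5 df = 0.036238.
Step 6: alpha = 0.1. reject H0.

rho = 0.7857, p = 0.036238, reject H0 at alpha = 0.1.


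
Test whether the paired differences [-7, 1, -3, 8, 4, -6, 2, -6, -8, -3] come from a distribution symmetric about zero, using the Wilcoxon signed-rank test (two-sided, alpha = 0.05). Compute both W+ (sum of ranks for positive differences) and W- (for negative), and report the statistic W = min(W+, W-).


Step 1: Drop any zero differences (none here) and take |d_i|.
|d| = [7, 1, 3, 8, 4, 6, 2, 6, 8, 3]
Step 2: Midrank |d_i| (ties get averaged ranks).
ranks: |7|->8, |1|->1, |3|->3.5, |8|->9.5, |4|->5, |6|->6.5, |2|->2, |6|->6.5, |8|->9.5, |3|->3.5
Step 3: Attach original signs; sum ranks with positive sign and with negative sign.
W+ = 1 + 9.5 + 5 + 2 = 17.5
W- = 8 + 3.5 + 6.5 + 6.5 + 9.5 + 3.5 = 37.5
(Check: W+ + W- = 55 should equal n(n+1)/2 = 55.)
Step 4: Test statistic W = min(W+, W-) = 17.5.
Step 5: Ties in |d|, so use the tie-corrected normal approximation.
        E[W] = n(n+1)/4 = 10*11/4 = 27.5.
        Tie groups: |d|=3 (t=2), |d|=6 (t=2), |d|=8 (t=2); sum(t^3 - t) = 18.
        Var[W] = n(n+1)(2n+1)/24 - sum(t^3-t)/48 = 2310/24 - 18/48 = 95.875.
        z = (W - E[W]) / sqrt(Var[W]) = (17.5 - 27.5) / 9.7916 = -1.0213.
        Two-sided p = 2*Phi(z) = 0.307119.
Step 6: alpha = 0.05. fail to reject H0.

W+ = 17.5, W- = 37.5, W = min = 17.5, p = 0.307119, fail to reject H0.


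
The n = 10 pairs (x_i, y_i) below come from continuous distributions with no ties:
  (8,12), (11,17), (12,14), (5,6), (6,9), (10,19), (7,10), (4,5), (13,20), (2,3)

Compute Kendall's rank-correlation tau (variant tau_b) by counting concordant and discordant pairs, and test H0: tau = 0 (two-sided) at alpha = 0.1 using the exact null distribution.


Step 1: Enumerate the 45 unordered pairs (i,j) with i<j and classify each by sign(x_j-x_i) * sign(y_j-y_i).
  (1,2):dx=+3,dy=+5->C; (1,3):dx=+4,dy=+2->C; (1,4):dx=-3,dy=-6->C; (1,5):dx=-2,dy=-3->C
  (1,6):dx=+2,dy=+7->C; (1,7):dx=-1,dy=-2->C; (1,8):dx=-4,dy=-7->C; (1,9):dx=+5,dy=+8->C
  (1,10):dx=-6,dy=-9->C; (2,3):dx=+1,dy=-3->D; (2,4):dx=-6,dy=-11->C; (2,5):dx=-5,dy=-8->C
  (2,6):dx=-1,dy=+2->D; (2,7):dx=-4,dy=-7->C; (2,8):dx=-7,dy=-12->C; (2,9):dx=+2,dy=+3->C
  (2,10):dx=-9,dy=-14->C; (3,4):dx=-7,dy=-8->C; (3,5):dx=-6,dy=-5->C; (3,6):dx=-2,dy=+5->D
  (3,7):dx=-5,dy=-4->C; (3,8):dx=-8,dy=-9->C; (3,9):dx=+1,dy=+6->C; (3,10):dx=-10,dy=-11->C
  (4,5):dx=+1,dy=+3->C; (4,6):dx=+5,dy=+13->C; (4,7):dx=+2,dy=+4->C; (4,8):dx=-1,dy=-1->C
  (4,9):dx=+8,dy=+14->C; (4,10):dx=-3,dy=-3->C; (5,6):dx=+4,dy=+10->C; (5,7):dx=+1,dy=+1->C
  (5,8):dx=-2,dy=-4->C; (5,9):dx=+7,dy=+11->C; (5,10):dx=-4,dy=-6->C; (6,7):dx=-3,dy=-9->C
  (6,8):dx=-6,dy=-14->C; (6,9):dx=+3,dy=+1->C; (6,10):dx=-8,dy=-16->C; (7,8):dx=-3,dy=-5->C
  (7,9):dx=+6,dy=+10->C; (7,10):dx=-5,dy=-7->C; (8,9):dx=+9,dy=+15->C; (8,10):dx=-2,dy=-2->C
  (9,10):dx=-11,dy=-17->C
Step 2: C = 42, D = 3, total pairs = 45.
Step 3: tau = (C - D)/(n(n-1)/2) = (42 - 3)/45 = 0.866667.
Step 4: Exact two-sided p-value (enumerate n! = 3628800 permutations of y under H0): p = 0.000115.
Step 5: alpha = 0.1. reject H0.

tau_b = 0.8667 (C=42, D=3), p = 0.000115, reject H0.


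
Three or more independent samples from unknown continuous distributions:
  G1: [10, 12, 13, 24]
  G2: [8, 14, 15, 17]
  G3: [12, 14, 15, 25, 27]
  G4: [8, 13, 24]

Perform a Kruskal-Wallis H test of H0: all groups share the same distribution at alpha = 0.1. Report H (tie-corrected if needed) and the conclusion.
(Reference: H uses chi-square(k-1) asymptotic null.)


Step 1: Combine all N = 16 observations and assign midranks.
sorted (value, group, rank): (8,G2,1.5), (8,G4,1.5), (10,G1,3), (12,G1,4.5), (12,G3,4.5), (13,G1,6.5), (13,G4,6.5), (14,G2,8.5), (14,G3,8.5), (15,G2,10.5), (15,G3,10.5), (17,G2,12), (24,G1,13.5), (24,G4,13.5), (25,G3,15), (27,G3,16)
Step 2: Sum ranks within each group.
R_1 = 27.5 (n_1 = 4)
R_2 = 32.5 (n_2 = 4)
R_3 = 54.5 (n_3 = 5)
R_4 = 21.5 (n_4 = 3)
Step 3: H = 12/(N(N+1)) * sum(R_i^2/n_i) - 3(N+1)
     = 12/(16*17) * (27.5^2/4 + 32.5^2/4 + 54.5^2/5 + 21.5^2/3) - 3*17
     = 0.044118 * 1201.26 - 51
     = 1.996691.
Step 4: Ties present; correction factor C = 1 - 36/(16^3 - 16) = 0.991176. Corrected H = 1.996691 / 0.991176 = 2.014466.
Step 5: Under H0, H ~ chi^2(3); p-value = 0.569410.
Step 6: alpha = 0.1. fail to reject H0.

H = 2.0145, df = 3, p = 0.569410, fail to reject H0.
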